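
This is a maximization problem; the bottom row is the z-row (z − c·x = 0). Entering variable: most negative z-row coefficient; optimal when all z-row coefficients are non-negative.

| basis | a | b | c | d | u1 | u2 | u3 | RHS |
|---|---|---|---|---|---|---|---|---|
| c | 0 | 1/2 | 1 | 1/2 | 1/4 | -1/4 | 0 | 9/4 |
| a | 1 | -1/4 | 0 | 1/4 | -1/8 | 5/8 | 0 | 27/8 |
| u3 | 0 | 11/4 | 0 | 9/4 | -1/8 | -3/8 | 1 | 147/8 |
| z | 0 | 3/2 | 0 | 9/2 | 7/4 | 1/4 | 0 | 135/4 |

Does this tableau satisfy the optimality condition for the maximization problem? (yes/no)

yes

Every z-row coefficient is ≥ 0, so the tableau is optimal.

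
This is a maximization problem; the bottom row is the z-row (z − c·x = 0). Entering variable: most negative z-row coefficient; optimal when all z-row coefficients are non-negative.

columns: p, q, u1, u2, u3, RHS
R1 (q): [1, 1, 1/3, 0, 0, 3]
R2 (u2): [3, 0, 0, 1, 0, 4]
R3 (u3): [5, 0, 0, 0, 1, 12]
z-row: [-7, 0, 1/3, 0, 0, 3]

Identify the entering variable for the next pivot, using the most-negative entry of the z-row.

p

Negative z-row entries: p: -7.
The most negative is -7 in column p, so p enters.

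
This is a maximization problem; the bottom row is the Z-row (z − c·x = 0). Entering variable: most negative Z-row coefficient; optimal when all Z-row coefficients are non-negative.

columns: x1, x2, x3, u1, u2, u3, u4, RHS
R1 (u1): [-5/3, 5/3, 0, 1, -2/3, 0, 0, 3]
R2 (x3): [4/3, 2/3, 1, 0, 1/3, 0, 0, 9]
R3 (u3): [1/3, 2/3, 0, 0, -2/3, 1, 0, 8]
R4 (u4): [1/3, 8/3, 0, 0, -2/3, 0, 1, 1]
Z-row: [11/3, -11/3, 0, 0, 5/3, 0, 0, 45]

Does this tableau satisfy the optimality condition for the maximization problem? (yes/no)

The Z-row has a negative entry -11/3 in column x2, so it is not optimal.

no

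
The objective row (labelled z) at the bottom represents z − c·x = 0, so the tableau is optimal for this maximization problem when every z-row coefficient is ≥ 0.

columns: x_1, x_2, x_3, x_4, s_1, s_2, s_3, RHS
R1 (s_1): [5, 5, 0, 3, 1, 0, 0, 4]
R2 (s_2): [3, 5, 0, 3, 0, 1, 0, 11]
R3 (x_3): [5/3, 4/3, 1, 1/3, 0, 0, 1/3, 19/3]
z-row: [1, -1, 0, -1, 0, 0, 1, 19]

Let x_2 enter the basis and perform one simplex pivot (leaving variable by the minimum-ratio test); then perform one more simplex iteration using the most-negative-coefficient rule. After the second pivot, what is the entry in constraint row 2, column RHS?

Ratio test on column x_2 — row 1: 4/5 = 4/5; row 2: 11/5 = 11/5; row 3: (19/3)/(4/3) = 19/4. Minimum is 4/5 at row 1 (s_1 leaves); pivot element 5.
Divide row 1 by 5; eliminate column x_2 from the other rows.
Second iteration: most negative z-row entry is -2/5 in column x_4, so x_4 enters.
Ratio test on column x_4 — row 1: (4/5)/(3/5) = 4/3; row 2: entry 0 ≤ 0; row 3: entry -7/15 ≤ 0. Minimum is 4/3 at row 1 (x_2 leaves); pivot element 3/5.
Divide row 1 by 3/5; eliminate column x_4 from the other rows.
After both pivots, the entry at constraint row 2, column RHS is 7.

7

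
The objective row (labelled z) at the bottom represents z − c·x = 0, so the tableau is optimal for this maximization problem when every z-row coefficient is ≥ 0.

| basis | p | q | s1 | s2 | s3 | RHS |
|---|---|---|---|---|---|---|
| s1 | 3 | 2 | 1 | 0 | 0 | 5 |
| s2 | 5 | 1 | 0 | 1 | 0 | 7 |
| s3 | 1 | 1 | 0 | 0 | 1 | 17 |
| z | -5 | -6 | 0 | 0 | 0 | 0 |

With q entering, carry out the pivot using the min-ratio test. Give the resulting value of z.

15

Ratio test on column q — row 1: 5/2 = 5/2; row 2: 7/1 = 7; row 3: 17/1 = 17. Minimum is 5/2 at row 1 (s1 leaves); pivot element 2.
Pivot on row 1; the z-row RHS becomes 0 − (-6)·(5/2) = 15.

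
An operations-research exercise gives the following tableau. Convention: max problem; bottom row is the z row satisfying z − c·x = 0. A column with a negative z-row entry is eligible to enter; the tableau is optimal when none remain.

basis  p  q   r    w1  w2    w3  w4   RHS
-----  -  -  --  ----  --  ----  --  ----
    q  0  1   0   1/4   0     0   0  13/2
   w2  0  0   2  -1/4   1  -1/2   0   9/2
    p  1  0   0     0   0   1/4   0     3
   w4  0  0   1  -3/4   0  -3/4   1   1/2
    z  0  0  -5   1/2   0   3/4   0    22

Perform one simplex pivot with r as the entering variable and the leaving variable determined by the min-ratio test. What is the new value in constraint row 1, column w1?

Ratio test on column r — row 1: entry 0 ≤ 0; row 2: (9/2)/2 = 9/4; row 3: entry 0 ≤ 0; row 4: (1/2)/1 = 1/2. Minimum is 1/2 at row 4 (w4 leaves); pivot element 1.
Divide row 4 by 1; eliminate column r from the other rows.
Row 1 update in column w1: 1/4 − 0·(-3/4) = 1/4.

1/4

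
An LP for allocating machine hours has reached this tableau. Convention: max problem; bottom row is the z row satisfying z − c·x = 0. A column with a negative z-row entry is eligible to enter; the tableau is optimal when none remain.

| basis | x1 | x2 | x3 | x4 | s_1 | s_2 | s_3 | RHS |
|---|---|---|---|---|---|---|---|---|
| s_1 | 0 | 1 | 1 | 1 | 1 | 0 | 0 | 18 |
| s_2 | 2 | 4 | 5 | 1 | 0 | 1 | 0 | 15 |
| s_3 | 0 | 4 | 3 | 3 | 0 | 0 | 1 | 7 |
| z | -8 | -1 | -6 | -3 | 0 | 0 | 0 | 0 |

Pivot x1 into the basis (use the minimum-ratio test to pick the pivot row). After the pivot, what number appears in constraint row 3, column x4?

3

Ratio test on column x1 — row 1: entry 0 ≤ 0; row 2: 15/2 = 15/2; row 3: entry 0 ≤ 0. Minimum is 15/2 at row 2 (s_2 leaves); pivot element 2.
Divide row 2 by 2; eliminate column x1 from the other rows.
Row 3 update in column x4: 3 − 0·(1/2) = 3.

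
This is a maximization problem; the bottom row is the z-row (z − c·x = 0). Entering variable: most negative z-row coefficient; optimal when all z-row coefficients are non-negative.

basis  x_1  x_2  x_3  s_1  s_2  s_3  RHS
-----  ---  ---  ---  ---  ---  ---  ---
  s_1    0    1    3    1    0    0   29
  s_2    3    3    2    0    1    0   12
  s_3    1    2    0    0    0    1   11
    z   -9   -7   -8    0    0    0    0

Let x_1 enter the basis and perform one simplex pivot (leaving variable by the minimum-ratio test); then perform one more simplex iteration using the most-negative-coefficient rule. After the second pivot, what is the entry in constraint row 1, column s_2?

-3/2

Ratio test on column x_1 — row 1: entry 0 ≤ 0; row 2: 12/3 = 4; row 3: 11/1 = 11. Minimum is 4 at row 2 (s_2 leaves); pivot element 3.
Divide row 2 by 3; eliminate column x_1 from the other rows.
Second iteration: most negative z-row entry is -2 in column x_3, so x_3 enters.
Ratio test on column x_3 — row 1: 29/3 = 29/3; row 2: 4/(2/3) = 6; row 3: entry -2/3 ≤ 0. Minimum is 6 at row 2 (x_1 leaves); pivot element 2/3.
Divide row 2 by 2/3; eliminate column x_3 from the other rows.
After both pivots, the entry at constraint row 1, column s_2 is -3/2.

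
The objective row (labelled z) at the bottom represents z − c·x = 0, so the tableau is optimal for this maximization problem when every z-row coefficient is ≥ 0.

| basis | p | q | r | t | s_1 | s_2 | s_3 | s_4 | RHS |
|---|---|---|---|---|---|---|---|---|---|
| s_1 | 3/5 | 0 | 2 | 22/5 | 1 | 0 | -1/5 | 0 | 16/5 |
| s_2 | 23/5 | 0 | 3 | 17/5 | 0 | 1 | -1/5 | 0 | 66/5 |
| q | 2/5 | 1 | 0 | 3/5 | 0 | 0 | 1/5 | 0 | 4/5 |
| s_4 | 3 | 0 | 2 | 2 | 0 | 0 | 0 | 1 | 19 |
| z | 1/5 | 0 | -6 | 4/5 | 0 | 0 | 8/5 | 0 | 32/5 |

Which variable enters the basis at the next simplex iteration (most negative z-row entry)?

r

Negative z-row entries: r: -6.
The most negative is -6 in column r, so r enters.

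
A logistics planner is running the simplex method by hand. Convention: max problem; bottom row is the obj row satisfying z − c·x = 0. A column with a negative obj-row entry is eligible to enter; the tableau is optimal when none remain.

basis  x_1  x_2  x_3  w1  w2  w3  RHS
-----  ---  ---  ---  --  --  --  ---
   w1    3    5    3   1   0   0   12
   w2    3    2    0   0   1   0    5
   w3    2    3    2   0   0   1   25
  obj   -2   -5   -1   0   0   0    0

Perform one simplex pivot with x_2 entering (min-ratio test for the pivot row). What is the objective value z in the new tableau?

Ratio test on column x_2 — row 1: 12/5 = 12/5; row 2: 5/2 = 5/2; row 3: 25/3 = 25/3. Minimum is 12/5 at row 1 (w1 leaves); pivot element 5.
Pivot on row 1; the obj-row RHS becomes 0 − (-5)·(12/5) = 12.

12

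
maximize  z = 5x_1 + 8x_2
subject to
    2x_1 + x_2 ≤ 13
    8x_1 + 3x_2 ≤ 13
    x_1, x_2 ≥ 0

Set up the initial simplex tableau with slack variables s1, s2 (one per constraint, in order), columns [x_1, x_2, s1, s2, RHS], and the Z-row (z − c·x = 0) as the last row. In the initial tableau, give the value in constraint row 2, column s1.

Slack s1 belongs to constraint 1; its column is the unit vector e_1, so the entry in row 2 is 0.

0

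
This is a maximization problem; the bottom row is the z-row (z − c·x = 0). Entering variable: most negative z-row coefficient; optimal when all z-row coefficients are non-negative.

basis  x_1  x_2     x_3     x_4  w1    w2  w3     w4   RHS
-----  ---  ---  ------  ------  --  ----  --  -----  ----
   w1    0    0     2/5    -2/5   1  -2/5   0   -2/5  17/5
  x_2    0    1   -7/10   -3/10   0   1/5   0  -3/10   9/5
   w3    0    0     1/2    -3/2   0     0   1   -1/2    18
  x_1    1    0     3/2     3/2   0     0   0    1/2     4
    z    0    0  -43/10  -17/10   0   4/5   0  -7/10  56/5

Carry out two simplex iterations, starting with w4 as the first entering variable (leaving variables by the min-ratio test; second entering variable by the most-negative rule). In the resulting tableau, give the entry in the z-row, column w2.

4/5

Ratio test on column w4 — row 1: entry -2/5 ≤ 0; row 2: entry -3/10 ≤ 0; row 3: entry -1/2 ≤ 0; row 4: 4/(1/2) = 8. Minimum is 8 at row 4 (x_1 leaves); pivot element 1/2.
Divide row 4 by 1/2; eliminate column w4 from the other rows.
Second iteration: most negative z-row entry is -11/5 in column x_3, so x_3 enters.
Ratio test on column x_3 — row 1: (33/5)/(8/5) = 33/8; row 2: (21/5)/(1/5) = 21; row 3: 22/2 = 11; row 4: 8/3 = 8/3. Minimum is 8/3 at row 4 (w4 leaves); pivot element 3.
Divide row 4 by 3; eliminate column x_3 from the other rows.
After both pivots, the entry at the z-row, column w2 is 4/5.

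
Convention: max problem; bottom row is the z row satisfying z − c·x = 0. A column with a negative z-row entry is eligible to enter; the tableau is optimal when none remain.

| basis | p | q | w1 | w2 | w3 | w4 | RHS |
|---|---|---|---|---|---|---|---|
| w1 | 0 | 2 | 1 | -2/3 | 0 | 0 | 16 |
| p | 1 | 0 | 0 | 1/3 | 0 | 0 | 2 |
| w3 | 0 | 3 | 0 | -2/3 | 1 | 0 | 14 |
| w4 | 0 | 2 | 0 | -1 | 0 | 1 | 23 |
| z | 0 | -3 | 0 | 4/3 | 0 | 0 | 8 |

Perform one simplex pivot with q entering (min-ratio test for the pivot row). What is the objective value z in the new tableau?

22

Ratio test on column q — row 1: 16/2 = 8; row 2: entry 0 ≤ 0; row 3: 14/3 = 14/3; row 4: 23/2 = 23/2. Minimum is 14/3 at row 3 (w3 leaves); pivot element 3.
Pivot on row 3; the z-row RHS becomes 8 − (-3)·(14/3) = 22.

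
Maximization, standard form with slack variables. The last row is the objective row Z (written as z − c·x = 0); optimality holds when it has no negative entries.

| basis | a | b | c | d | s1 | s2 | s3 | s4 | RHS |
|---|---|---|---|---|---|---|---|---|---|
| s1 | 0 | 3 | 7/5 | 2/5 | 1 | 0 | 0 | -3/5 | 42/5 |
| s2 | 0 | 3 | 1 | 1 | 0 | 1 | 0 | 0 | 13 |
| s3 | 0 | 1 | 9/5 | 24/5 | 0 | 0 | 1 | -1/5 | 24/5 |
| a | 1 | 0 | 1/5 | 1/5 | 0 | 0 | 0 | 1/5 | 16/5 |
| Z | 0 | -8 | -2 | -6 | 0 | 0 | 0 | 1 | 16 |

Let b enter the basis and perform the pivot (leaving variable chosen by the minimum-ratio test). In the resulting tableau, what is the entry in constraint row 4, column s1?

Ratio test on column b — row 1: (42/5)/3 = 14/5; row 2: 13/3 = 13/3; row 3: (24/5)/1 = 24/5; row 4: entry 0 ≤ 0. Minimum is 14/5 at row 1 (s1 leaves); pivot element 3.
Divide row 1 by 3; eliminate column b from the other rows.
Row 4 update in column s1: 0 − 0·(1/3) = 0.

0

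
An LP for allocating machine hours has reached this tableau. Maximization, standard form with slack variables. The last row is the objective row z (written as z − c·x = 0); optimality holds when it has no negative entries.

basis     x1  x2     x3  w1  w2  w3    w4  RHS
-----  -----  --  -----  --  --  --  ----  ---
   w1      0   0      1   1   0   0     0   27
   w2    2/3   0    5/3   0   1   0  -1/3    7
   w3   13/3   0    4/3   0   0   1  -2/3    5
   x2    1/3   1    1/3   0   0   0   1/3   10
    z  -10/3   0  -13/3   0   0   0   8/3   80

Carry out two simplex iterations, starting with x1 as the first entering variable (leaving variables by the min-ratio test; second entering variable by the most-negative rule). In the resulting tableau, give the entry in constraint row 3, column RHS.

Ratio test on column x1 — row 1: entry 0 ≤ 0; row 2: 7/(2/3) = 21/2; row 3: 5/(13/3) = 15/13; row 4: 10/(1/3) = 30. Minimum is 15/13 at row 3 (w3 leaves); pivot element 13/3.
Divide row 3 by 13/3; eliminate column x1 from the other rows.
Second iteration: most negative z-row entry is -43/13 in column x3, so x3 enters.
Ratio test on column x3 — row 1: 27/1 = 27; row 2: (81/13)/(19/13) = 81/19; row 3: (15/13)/(4/13) = 15/4; row 4: (125/13)/(3/13) = 125/3. Minimum is 15/4 at row 3 (x1 leaves); pivot element 4/13.
Divide row 3 by 4/13; eliminate column x3 from the other rows.
After both pivots, the entry at constraint row 3, column RHS is 15/4.

15/4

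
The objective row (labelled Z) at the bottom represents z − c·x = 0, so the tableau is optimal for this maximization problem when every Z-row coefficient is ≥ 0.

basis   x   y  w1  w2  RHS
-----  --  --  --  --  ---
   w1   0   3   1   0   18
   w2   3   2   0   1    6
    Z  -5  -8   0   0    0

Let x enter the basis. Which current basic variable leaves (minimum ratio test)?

Column x entries and ratios — w1: 0 ≤ 0, skip; w2: 6/3 = 2.
Smallest ratio is 2 in the row of w2, so w2 leaves.

w2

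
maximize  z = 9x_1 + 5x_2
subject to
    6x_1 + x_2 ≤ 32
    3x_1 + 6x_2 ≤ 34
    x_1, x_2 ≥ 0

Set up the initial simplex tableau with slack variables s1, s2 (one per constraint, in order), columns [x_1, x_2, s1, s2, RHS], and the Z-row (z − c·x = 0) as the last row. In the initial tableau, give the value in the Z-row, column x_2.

-5

The Z-row carries the negated objective coefficients: the x_2 entry is -5.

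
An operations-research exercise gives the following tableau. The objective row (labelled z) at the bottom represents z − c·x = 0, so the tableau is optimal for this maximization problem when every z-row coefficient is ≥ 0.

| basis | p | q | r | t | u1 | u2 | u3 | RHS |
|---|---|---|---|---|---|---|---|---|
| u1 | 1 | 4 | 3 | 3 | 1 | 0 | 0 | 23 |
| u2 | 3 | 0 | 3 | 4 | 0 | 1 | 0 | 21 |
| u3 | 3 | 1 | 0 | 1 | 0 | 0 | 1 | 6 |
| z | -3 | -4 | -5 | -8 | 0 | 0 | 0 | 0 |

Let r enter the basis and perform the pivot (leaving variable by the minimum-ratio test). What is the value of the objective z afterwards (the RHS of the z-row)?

Ratio test on column r — row 1: 23/3 = 23/3; row 2: 21/3 = 7; row 3: entry 0 ≤ 0. Minimum is 7 at row 2 (u2 leaves); pivot element 3.
Pivot on row 2; the z-row RHS becomes 0 − (-5)·7 = 35.

35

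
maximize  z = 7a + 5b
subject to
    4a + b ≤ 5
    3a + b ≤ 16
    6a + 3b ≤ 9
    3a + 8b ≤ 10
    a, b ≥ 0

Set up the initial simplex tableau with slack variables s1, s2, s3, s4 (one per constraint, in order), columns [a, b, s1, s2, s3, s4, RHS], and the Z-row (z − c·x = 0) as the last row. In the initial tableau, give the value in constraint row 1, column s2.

Slack s2 belongs to constraint 2; its column is the unit vector e_2, so the entry in row 1 is 0.

0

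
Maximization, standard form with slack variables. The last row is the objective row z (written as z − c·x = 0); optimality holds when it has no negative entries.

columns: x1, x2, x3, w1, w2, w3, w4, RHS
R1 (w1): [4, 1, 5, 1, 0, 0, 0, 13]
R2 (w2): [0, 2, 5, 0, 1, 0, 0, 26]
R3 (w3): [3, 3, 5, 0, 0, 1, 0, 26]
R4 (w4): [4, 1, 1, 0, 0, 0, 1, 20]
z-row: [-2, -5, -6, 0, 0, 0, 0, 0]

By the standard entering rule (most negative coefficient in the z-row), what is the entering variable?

x3

Negative z-row entries: x1: -2, x2: -5, x3: -6.
The most negative is -6 in column x3, so x3 enters.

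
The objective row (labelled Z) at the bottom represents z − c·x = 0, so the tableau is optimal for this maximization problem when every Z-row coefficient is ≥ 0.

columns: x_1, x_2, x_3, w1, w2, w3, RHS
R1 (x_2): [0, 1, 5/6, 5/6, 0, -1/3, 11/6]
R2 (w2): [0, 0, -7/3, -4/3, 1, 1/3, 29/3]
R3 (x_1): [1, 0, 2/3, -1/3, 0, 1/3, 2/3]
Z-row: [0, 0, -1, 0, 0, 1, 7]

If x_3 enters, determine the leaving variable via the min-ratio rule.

Column x_3 entries and ratios — x_2: (11/6)/(5/6) = 11/5; w2: -7/3 ≤ 0, skip; x_1: (2/3)/(2/3) = 1.
Smallest ratio is 1 in the row of x_1, so x_1 leaves.

x_1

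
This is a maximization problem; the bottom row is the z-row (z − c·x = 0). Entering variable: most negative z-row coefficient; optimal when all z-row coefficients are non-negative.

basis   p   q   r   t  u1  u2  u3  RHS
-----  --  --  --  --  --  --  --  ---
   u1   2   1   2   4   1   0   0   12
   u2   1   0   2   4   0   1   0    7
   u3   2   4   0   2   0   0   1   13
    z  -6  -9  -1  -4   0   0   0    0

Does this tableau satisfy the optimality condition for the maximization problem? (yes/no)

no

The z-row has a negative entry -9 in column q, so it is not optimal.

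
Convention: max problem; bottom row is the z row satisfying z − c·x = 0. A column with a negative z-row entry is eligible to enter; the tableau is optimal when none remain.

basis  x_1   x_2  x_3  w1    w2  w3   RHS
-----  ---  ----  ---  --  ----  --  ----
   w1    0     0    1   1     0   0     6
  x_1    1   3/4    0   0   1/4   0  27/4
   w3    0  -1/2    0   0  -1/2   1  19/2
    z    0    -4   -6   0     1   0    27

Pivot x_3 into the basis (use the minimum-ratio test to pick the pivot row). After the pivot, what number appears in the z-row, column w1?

Ratio test on column x_3 — row 1: 6/1 = 6; row 2: entry 0 ≤ 0; row 3: entry 0 ≤ 0. Minimum is 6 at row 1 (w1 leaves); pivot element 1.
Divide row 1 by 1; eliminate column x_3 from the other rows.
z-row update in column w1: 0 − (-6)·1 = 6.

6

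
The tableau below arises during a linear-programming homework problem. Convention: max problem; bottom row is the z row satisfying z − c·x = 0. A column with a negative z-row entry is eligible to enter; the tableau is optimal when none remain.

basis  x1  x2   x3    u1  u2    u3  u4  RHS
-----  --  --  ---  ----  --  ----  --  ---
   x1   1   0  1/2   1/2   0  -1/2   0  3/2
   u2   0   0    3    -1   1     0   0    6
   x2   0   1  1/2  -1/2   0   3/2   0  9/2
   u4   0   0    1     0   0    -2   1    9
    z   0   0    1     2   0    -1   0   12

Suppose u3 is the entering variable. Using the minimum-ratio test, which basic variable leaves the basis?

x2

Column u3 entries and ratios — x1: -1/2 ≤ 0, skip; u2: 0 ≤ 0, skip; x2: (9/2)/(3/2) = 3; u4: -2 ≤ 0, skip.
Smallest ratio is 3 in the row of x2, so x2 leaves.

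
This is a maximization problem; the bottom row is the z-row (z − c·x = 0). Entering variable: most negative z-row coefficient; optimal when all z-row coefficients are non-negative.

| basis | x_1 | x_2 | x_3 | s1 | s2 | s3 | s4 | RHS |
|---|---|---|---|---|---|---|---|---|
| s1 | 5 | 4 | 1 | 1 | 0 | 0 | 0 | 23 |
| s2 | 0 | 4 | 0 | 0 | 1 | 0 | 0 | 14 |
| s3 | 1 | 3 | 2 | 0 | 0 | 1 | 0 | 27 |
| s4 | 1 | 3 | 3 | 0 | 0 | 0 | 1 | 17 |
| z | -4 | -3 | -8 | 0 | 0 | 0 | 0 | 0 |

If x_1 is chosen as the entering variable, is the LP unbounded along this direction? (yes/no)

no

Column x_1 has positive entries in row(s) 1, 3, 4, so the ratio test bounds it — not unbounded.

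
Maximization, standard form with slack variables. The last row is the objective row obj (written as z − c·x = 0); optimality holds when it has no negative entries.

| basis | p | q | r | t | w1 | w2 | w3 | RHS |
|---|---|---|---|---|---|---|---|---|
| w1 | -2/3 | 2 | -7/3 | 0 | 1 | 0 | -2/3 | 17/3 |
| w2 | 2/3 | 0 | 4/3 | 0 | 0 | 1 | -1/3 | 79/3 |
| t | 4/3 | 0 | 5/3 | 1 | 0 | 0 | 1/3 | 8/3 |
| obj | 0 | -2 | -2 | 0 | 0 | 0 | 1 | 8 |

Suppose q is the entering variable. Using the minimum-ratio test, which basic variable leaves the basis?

Column q entries and ratios — w1: (17/3)/2 = 17/6; w2: 0 ≤ 0, skip; t: 0 ≤ 0, skip.
Smallest ratio is 17/6 in the row of w1, so w1 leaves.

w1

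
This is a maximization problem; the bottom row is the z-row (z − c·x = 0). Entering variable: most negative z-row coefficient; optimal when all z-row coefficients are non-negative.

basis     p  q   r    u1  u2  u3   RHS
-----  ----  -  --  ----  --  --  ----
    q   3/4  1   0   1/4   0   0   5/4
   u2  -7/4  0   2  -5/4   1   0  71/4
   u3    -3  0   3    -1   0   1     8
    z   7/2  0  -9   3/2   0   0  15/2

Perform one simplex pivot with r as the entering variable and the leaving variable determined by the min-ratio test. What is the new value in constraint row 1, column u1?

Ratio test on column r — row 1: entry 0 ≤ 0; row 2: (71/4)/2 = 71/8; row 3: 8/3 = 8/3. Minimum is 8/3 at row 3 (u3 leaves); pivot element 3.
Divide row 3 by 3; eliminate column r from the other rows.
Row 1 update in column u1: 1/4 − 0·(-1/3) = 1/4.

1/4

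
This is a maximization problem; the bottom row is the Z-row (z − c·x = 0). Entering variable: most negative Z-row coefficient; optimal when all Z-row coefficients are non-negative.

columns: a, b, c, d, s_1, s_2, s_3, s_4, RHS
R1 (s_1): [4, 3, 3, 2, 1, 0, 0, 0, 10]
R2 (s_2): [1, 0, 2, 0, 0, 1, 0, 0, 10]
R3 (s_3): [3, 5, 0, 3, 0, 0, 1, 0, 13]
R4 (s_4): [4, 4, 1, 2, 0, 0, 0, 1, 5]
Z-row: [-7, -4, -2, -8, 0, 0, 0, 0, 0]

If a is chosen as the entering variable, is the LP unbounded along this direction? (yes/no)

no

Column a has positive entries in row(s) 1, 2, 3, 4, so the ratio test bounds it — not unbounded.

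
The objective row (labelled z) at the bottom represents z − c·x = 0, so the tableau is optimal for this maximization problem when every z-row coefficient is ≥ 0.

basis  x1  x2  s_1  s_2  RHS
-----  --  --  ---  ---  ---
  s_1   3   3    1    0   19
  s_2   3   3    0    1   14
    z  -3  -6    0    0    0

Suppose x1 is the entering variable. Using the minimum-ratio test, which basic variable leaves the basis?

Column x1 entries and ratios — s_1: 19/3 = 19/3; s_2: 14/3 = 14/3.
Smallest ratio is 14/3 in the row of s_2, so s_2 leaves.

s_2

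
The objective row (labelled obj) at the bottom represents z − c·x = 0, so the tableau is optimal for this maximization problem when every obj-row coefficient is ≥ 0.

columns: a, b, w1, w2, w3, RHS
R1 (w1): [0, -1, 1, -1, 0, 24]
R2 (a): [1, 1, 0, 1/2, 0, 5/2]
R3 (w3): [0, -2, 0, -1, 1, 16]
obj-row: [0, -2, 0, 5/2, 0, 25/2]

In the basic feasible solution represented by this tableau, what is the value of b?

b is not in the basis, so in the current basic feasible solution b = 0.

0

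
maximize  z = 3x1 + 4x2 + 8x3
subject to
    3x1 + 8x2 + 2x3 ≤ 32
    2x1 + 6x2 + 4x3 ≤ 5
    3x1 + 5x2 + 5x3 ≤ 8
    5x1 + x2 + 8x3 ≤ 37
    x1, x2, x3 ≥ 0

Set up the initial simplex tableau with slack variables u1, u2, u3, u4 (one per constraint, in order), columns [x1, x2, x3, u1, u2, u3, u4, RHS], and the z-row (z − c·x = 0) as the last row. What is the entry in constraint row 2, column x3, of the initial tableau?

4

Constraint 2 has coefficient 4 on x3.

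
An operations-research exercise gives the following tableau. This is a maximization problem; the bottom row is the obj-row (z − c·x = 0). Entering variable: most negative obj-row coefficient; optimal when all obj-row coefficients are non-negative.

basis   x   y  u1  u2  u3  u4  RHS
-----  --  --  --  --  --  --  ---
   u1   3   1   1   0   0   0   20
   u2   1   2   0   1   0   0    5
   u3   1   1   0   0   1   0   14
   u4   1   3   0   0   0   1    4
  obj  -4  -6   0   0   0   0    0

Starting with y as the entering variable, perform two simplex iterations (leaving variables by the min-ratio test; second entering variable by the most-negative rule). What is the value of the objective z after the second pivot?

16

Ratio test on column y — row 1: 20/1 = 20; row 2: 5/2 = 5/2; row 3: 14/1 = 14; row 4: 4/3 = 4/3. Minimum is 4/3 at row 4 (u4 leaves); pivot element 3.
Pivot on row 4; the obj-row RHS becomes 0 − (-6)·(4/3) = 8.
Next entering variable (most negative obj-row entry -2): x.
Ratio test on column x — row 1: (56/3)/(8/3) = 7; row 2: (7/3)/(1/3) = 7; row 3: (38/3)/(2/3) = 19; row 4: (4/3)/(1/3) = 4. Minimum is 4 at row 4 (y leaves); pivot element 1/3.
After the second pivot the obj-row RHS is 8 − (-2)·4 = 16.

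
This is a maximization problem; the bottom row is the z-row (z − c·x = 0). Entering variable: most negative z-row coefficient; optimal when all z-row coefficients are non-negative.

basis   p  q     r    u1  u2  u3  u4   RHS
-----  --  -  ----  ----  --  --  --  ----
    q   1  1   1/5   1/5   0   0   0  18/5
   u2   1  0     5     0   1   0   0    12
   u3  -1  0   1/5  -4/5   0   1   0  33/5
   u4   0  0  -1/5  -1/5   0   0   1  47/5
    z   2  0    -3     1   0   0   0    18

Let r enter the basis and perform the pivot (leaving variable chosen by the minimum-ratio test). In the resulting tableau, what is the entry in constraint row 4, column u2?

Ratio test on column r — row 1: (18/5)/(1/5) = 18; row 2: 12/5 = 12/5; row 3: (33/5)/(1/5) = 33; row 4: entry -1/5 ≤ 0. Minimum is 12/5 at row 2 (u2 leaves); pivot element 5.
Divide row 2 by 5; eliminate column r from the other rows.
Row 4 update in column u2: 0 − (-1/5)·(1/5) = 1/25.

1/25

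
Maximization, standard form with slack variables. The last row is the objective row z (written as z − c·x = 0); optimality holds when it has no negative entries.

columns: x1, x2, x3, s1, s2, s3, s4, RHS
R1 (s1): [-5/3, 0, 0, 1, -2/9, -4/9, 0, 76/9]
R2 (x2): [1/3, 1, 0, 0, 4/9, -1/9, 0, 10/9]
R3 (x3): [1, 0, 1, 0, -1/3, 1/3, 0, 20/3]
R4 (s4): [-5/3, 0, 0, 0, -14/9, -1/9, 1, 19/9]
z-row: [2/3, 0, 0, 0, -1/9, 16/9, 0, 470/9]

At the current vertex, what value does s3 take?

s3 is not in the basis, so in the current basic feasible solution s3 = 0.

0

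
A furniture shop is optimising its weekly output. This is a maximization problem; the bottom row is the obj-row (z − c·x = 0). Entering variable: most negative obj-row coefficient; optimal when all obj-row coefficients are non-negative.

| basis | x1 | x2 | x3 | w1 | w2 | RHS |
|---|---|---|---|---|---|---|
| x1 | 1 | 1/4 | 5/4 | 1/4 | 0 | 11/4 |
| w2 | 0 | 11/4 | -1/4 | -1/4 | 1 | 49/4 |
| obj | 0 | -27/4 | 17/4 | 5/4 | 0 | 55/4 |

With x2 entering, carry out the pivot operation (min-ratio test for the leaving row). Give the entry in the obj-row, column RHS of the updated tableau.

482/11

Ratio test on column x2 — row 1: (11/4)/(1/4) = 11; row 2: (49/4)/(11/4) = 49/11. Minimum is 49/11 at row 2 (w2 leaves); pivot element 11/4.
Divide row 2 by 11/4; eliminate column x2 from the other rows.
obj-row update in column RHS: 55/4 − (-27/4)·(49/11) = 482/11.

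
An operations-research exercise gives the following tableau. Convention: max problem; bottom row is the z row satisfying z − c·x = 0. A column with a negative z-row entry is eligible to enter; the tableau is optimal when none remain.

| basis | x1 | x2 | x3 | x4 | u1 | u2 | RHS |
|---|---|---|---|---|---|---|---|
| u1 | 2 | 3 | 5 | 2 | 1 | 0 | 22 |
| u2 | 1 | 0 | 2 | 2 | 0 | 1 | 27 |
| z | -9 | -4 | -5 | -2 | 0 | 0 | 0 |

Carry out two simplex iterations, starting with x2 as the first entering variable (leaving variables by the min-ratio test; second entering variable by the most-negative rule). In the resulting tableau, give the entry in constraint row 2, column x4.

1

Ratio test on column x2 — row 1: 22/3 = 22/3; row 2: entry 0 ≤ 0. Minimum is 22/3 at row 1 (u1 leaves); pivot element 3.
Divide row 1 by 3; eliminate column x2 from the other rows.
Second iteration: most negative z-row entry is -19/3 in column x1, so x1 enters.
Ratio test on column x1 — row 1: (22/3)/(2/3) = 11; row 2: 27/1 = 27. Minimum is 11 at row 1 (x2 leaves); pivot element 2/3.
Divide row 1 by 2/3; eliminate column x1 from the other rows.
After both pivots, the entry at constraint row 2, column x4 is 1.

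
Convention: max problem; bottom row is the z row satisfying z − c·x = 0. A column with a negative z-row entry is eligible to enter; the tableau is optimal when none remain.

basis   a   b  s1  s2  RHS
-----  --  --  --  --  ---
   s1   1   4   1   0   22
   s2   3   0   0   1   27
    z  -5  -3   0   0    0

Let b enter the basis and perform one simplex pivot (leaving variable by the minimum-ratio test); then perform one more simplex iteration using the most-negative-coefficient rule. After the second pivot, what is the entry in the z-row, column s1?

3/4

Ratio test on column b — row 1: 22/4 = 11/2; row 2: entry 0 ≤ 0. Minimum is 11/2 at row 1 (s1 leaves); pivot element 4.
Divide row 1 by 4; eliminate column b from the other rows.
Second iteration: most negative z-row entry is -17/4 in column a, so a enters.
Ratio test on column a — row 1: (11/2)/(1/4) = 22; row 2: 27/3 = 9. Minimum is 9 at row 2 (s2 leaves); pivot element 3.
Divide row 2 by 3; eliminate column a from the other rows.
After both pivots, the entry at the z-row, column s1 is 3/4.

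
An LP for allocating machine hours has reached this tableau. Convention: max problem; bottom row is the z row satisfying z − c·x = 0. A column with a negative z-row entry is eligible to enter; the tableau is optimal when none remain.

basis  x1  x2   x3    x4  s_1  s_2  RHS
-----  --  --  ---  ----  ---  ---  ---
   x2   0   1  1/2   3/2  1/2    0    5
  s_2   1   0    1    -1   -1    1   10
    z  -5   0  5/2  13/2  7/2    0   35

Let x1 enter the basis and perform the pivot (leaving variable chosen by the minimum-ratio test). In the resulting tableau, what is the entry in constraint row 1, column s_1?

Ratio test on column x1 — row 1: entry 0 ≤ 0; row 2: 10/1 = 10. Minimum is 10 at row 2 (s_2 leaves); pivot element 1.
Divide row 2 by 1; eliminate column x1 from the other rows.
Row 1 update in column s_1: 1/2 − 0·(-1) = 1/2.

1/2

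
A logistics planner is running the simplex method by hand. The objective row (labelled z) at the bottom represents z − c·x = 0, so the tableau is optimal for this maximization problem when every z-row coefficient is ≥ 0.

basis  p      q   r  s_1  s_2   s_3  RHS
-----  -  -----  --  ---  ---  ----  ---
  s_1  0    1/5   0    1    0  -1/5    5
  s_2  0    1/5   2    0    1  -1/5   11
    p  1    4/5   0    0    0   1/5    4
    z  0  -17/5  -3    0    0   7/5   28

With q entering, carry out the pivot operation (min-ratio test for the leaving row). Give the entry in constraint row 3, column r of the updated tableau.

0

Ratio test on column q — row 1: 5/(1/5) = 25; row 2: 11/(1/5) = 55; row 3: 4/(4/5) = 5. Minimum is 5 at row 3 (p leaves); pivot element 4/5.
Divide row 3 by 4/5; eliminate column q from the other rows.
In the new row 3, the r entry is the old entry divided by the pivot: 0/(4/5) = 0.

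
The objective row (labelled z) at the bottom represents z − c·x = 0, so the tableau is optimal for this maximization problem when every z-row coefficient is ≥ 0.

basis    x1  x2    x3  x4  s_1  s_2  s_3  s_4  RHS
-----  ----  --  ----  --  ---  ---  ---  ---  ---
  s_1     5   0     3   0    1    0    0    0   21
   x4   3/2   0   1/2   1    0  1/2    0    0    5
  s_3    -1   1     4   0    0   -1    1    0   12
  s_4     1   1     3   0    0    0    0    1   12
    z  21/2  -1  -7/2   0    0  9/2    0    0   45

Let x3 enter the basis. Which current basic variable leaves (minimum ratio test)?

s_3

Column x3 entries and ratios — s_1: 21/3 = 7; x4: 5/(1/2) = 10; s_3: 12/4 = 3; s_4: 12/3 = 4.
Smallest ratio is 3 in the row of s_3, so s_3 leaves.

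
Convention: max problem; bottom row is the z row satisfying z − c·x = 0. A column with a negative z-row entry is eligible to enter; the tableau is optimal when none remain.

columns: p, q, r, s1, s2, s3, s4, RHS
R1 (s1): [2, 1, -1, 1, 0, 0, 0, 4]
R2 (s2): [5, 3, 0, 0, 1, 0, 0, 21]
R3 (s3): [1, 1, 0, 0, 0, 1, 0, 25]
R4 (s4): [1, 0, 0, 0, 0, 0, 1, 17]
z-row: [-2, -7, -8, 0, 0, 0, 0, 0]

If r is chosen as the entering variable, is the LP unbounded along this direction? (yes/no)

Every constraint-row entry in column r is ≤ 0, so increasing r is unbounded.

yes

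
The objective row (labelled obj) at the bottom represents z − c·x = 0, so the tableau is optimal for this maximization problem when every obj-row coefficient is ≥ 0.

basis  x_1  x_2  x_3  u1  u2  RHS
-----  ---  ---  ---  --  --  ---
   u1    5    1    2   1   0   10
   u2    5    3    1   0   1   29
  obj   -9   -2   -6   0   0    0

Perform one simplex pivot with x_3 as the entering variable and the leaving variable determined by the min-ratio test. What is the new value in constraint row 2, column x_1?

Ratio test on column x_3 — row 1: 10/2 = 5; row 2: 29/1 = 29. Minimum is 5 at row 1 (u1 leaves); pivot element 2.
Divide row 1 by 2; eliminate column x_3 from the other rows.
Row 2 update in column x_1: 5 − 1·(5/2) = 5/2.

5/2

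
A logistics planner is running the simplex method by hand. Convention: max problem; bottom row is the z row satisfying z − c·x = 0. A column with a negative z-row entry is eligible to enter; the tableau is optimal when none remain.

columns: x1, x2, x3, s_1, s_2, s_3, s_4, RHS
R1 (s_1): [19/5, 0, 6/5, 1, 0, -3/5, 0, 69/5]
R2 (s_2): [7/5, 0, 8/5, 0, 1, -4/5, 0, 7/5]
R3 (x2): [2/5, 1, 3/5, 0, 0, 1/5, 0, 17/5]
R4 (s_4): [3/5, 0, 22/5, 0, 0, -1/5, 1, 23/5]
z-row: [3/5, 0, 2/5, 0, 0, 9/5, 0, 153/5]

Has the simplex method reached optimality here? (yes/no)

Every z-row coefficient is ≥ 0, so the tableau is optimal.

yes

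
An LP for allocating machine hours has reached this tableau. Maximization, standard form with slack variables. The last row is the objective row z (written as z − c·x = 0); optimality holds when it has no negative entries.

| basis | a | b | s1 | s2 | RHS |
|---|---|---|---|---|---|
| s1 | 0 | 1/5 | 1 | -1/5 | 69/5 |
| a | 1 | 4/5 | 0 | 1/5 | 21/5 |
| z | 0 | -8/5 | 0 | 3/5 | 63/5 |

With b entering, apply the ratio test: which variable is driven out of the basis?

Column b entries and ratios — s1: (69/5)/(1/5) = 69; a: (21/5)/(4/5) = 21/4.
Smallest ratio is 21/4 in the row of a, so a leaves.

a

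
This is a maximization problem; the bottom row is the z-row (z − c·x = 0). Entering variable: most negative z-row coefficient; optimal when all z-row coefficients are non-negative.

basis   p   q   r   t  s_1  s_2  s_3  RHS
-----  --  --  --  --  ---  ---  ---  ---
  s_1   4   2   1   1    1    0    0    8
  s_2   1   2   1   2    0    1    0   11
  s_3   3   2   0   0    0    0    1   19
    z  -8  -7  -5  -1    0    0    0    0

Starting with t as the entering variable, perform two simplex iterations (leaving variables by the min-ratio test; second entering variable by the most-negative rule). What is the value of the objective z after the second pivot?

76/7

Ratio test on column t — row 1: 8/1 = 8; row 2: 11/2 = 11/2; row 3: entry 0 ≤ 0. Minimum is 11/2 at row 2 (s_2 leaves); pivot element 2.
Pivot on row 2; the z-row RHS becomes 0 − (-1)·(11/2) = 11/2.
Next entering variable (most negative z-row entry -15/2): p.
Ratio test on column p — row 1: (5/2)/(7/2) = 5/7; row 2: (11/2)/(1/2) = 11; row 3: 19/3 = 19/3. Minimum is 5/7 at row 1 (s_1 leaves); pivot element 7/2.
After the second pivot the z-row RHS is 11/2 − (-15/2)·(5/7) = 76/7.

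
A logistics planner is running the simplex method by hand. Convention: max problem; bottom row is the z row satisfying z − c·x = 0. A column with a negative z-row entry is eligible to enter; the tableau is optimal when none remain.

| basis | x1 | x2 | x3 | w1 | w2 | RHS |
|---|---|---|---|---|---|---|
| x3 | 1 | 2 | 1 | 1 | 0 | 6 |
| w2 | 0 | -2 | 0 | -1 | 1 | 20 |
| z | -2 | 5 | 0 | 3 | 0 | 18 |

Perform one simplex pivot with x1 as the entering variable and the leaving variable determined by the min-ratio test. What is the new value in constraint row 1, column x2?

2

Ratio test on column x1 — row 1: 6/1 = 6; row 2: entry 0 ≤ 0. Minimum is 6 at row 1 (x3 leaves); pivot element 1.
Divide row 1 by 1; eliminate column x1 from the other rows.
In the new row 1, the x2 entry is the old entry divided by the pivot: 2/1 = 2.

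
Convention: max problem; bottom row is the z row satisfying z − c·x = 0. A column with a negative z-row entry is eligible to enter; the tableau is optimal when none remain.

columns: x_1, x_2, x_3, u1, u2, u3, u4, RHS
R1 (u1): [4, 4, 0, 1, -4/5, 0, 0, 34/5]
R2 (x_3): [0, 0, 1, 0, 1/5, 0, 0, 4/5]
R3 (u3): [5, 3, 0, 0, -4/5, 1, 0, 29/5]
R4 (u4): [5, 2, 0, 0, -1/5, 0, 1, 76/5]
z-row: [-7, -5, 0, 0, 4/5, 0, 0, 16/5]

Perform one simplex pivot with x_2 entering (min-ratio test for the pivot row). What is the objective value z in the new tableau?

Ratio test on column x_2 — row 1: (34/5)/4 = 17/10; row 2: entry 0 ≤ 0; row 3: (29/5)/3 = 29/15; row 4: (76/5)/2 = 38/5. Minimum is 17/10 at row 1 (u1 leaves); pivot element 4.
Pivot on row 1; the z-row RHS becomes 16/5 − (-5)·(17/10) = 117/10.

117/10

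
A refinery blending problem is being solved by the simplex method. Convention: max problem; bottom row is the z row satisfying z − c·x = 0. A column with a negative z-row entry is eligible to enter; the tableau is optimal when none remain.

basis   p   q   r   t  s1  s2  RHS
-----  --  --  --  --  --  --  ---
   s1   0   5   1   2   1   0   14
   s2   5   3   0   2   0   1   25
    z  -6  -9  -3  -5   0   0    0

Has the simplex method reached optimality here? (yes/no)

The z-row has a negative entry -9 in column q, so it is not optimal.

no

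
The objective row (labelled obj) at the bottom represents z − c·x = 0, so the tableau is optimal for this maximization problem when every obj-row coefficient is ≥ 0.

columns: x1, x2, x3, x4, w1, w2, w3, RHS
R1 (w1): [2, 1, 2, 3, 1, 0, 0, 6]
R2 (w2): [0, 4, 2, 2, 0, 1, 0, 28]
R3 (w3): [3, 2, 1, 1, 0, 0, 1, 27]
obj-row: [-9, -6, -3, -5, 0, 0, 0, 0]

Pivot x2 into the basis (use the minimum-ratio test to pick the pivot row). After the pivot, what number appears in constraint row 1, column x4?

Ratio test on column x2 — row 1: 6/1 = 6; row 2: 28/4 = 7; row 3: 27/2 = 27/2. Minimum is 6 at row 1 (w1 leaves); pivot element 1.
Divide row 1 by 1; eliminate column x2 from the other rows.
In the new row 1, the x4 entry is the old entry divided by the pivot: 3/1 = 3.

3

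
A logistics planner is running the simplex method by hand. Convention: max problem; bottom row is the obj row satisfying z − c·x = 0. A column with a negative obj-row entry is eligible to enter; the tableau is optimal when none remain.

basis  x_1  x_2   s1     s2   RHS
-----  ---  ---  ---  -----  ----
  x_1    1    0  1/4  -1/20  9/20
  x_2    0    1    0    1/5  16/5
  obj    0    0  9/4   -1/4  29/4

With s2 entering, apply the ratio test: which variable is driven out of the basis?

Column s2 entries and ratios — x_1: -1/20 ≤ 0, skip; x_2: (16/5)/(1/5) = 16.
Smallest ratio is 16 in the row of x_2, so x_2 leaves.

x_2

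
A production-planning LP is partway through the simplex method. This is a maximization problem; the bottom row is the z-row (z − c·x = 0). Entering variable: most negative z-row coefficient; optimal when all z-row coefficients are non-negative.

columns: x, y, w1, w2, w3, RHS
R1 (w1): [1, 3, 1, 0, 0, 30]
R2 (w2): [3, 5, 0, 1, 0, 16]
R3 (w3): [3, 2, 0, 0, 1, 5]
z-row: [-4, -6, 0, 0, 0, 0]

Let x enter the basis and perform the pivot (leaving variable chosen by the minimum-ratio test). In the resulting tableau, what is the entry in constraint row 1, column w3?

Ratio test on column x — row 1: 30/1 = 30; row 2: 16/3 = 16/3; row 3: 5/3 = 5/3. Minimum is 5/3 at row 3 (w3 leaves); pivot element 3.
Divide row 3 by 3; eliminate column x from the other rows.
Row 1 update in column w3: 0 − 1·(1/3) = -1/3.

-1/3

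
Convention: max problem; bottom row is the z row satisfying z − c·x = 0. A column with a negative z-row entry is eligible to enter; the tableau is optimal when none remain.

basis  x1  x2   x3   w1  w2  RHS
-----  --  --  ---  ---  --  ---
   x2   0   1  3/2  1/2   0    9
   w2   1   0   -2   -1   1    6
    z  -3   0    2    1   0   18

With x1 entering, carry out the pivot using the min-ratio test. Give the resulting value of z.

Ratio test on column x1 — row 1: entry 0 ≤ 0; row 2: 6/1 = 6. Minimum is 6 at row 2 (w2 leaves); pivot element 1.
Pivot on row 2; the z-row RHS becomes 18 − (-3)·6 = 36.

36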